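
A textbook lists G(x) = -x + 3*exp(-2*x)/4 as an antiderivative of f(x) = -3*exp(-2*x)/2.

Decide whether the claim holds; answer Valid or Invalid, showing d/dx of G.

d/dx[G] = (-2*exp(2*x) - 3)*exp(-2*x)/2
d/dx[G] - f(x) = -1 != 0.

Invalid: d/dx[G] - f = -1, which is not 0.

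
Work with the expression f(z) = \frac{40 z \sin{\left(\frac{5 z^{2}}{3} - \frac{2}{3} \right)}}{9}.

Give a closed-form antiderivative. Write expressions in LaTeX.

f matches the chain-rule pattern g'(h)*h' with inner function h(z) = \frac{5 z^{2}}{3} - \frac{2}{3}; substituting u = h(z) collapses the integral.
Check: d/dz[- \frac{4 \cos{\left(\frac{5 z^{2}}{3} - \frac{2}{3} \right)}}{3}] = \frac{40 z \sin{\left(\frac{5 z^{2}}{3} - \frac{2}{3} \right)}}{9} = f(z).

An antiderivative is F(z) = - \frac{4 \cos{\left(\frac{5 z^{2}}{3} - \frac{2}{3} \right)}}{3}.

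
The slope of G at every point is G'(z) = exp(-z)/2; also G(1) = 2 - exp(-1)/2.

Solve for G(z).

Check a candidate G(z) by differentiating: d/dz[G] must match the given G'(z).
A general antiderivative is -exp(-z)/2 + C.
The condition gives C = 2 - exp(-1)/2 - (-exp(-1)/2) = 2.
So G(z) = (4*exp(z) - 1)*exp(-z)/2.
Check: d/dz[(4*exp(z) - 1)*exp(-z)/2] = exp(-z)/2 = G'(z).

G(z) = (4*exp(z) - 1)*exp(-z)/2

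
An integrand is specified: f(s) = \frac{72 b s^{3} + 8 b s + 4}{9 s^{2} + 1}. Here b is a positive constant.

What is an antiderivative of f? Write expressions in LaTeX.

An antiderivative is F(s) = 4 b s^{2} + \frac{4 \operatorname{atan}{\left(3 s \right)}}{3}.

Since d/ds undoes antidifferentiation here, F'(s) = f(s) is required of F(s).
Check: d/ds[4 b s^{2} + \frac{4 \operatorname{atan}{\left(3 s \right)}}{3}] = \frac{72 b s^{3} + 8 b s + 4}{9 s^{2} + 1} = f(s).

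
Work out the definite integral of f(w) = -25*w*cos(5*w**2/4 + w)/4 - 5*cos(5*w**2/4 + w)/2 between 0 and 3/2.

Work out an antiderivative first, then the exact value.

Antiderivative: F(w) = -5*sin(5*w**2/4 + w)/2; value = -5*sin(69/16)/2

f matches the chain-rule pattern g'(h)*h' with inner function h(w) = 5*w**2/4 + w; substituting u = h(w) collapses the integral.
F(w) = -5*sin(5*w**2/4 + w)/2 is an antiderivative of f.
Check: d/dw[-5*sin(5*w**2/4 + w)/2] = -25*w*cos(5*w**2/4 + w)/4 - 5*cos(5*w**2/4 + w)/2 = f(w).
F(3/2) = -5*sin(69/16)/2; F(0) = 0.
Integral = F(3/2) - F(0) = -5*sin(69/16)/2.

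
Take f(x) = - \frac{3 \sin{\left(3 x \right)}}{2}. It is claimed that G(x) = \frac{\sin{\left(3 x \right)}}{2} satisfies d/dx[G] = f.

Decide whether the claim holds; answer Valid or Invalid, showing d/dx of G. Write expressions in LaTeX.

Invalid: d/dx[G] - f = \frac{3 \sin{\left(3 x \right)}}{2} + \frac{3 \cos{\left(3 x \right)}}{2}, which is not 0.

d/dx[G] = \frac{3 \cos{\left(3 x \right)}}{2}
d/dx[G] - f(x) = \frac{3 \sin{\left(3 x \right)}}{2} + \frac{3 \cos{\left(3 x \right)}}{2} != 0.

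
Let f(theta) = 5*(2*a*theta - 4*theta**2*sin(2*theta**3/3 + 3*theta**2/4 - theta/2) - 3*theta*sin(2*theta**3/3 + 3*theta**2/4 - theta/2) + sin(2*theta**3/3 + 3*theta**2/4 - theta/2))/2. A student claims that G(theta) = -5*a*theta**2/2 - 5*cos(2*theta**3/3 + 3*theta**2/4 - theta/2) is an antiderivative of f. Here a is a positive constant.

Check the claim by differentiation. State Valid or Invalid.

d/dtheta[G] = -5*a*theta + 10*theta**2*sin(2*theta**3/3 + 3*theta**2/4 - theta/2) + 15*theta*sin(2*theta**3/3 + 3*theta**2/4 - theta/2)/2 - 5*sin(2*theta**3/3 + 3*theta**2/4 - theta/2)/2
d/dtheta[G] - f(theta) = -10*a*theta + 20*theta**2*sin(2*theta**3/3 + 3*theta**2/4 - theta/2) + 15*theta*sin(2*theta**3/3 + 3*theta**2/4 - theta/2) - 5*sin(2*theta**3/3 + 3*theta**2/4 - theta/2) != 0.

Invalid: d/dtheta[G] - f = -10*a*theta + 20*theta**2*sin(2*theta**3/3 + 3*theta**2/4 - theta/2) + 15*theta*sin(2*theta**3/3 + 3*theta**2/4 - theta/2) - 5*sin(2*theta**3/3 + 3*theta**2/4 - theta/2), which is not 0.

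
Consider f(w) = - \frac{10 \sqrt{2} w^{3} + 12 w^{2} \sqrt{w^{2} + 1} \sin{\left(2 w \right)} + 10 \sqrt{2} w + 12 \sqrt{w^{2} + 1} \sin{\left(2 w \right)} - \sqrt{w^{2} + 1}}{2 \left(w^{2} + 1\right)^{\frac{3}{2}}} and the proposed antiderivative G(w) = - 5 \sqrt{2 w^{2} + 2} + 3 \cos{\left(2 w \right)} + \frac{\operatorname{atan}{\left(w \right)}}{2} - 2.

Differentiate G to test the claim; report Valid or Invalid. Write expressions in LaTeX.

Valid: G'(w) = f(w).

d/dw[G] = \frac{- 10 \sqrt{2} w^{3} - 12 w^{2} \sqrt{w^{2} + 1} \sin{\left(2 w \right)} - 10 \sqrt{2} w - 12 \sqrt{w^{2} + 1} \sin{\left(2 w \right)} + \sqrt{w^{2} + 1}}{2 w^{2} \sqrt{w^{2} + 1} + 2 \sqrt{w^{2} + 1}}
This equals f(w) exactly, so the claim holds.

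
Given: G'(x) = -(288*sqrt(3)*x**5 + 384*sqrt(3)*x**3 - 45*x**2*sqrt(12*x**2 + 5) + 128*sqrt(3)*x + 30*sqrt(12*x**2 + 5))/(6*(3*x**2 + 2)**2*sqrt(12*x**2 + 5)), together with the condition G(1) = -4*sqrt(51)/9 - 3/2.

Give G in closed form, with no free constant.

G(x) = -5*x/(2*(3*x**2 + 2)) - 4*sqrt(4*x**2 + 5/3)/3 - 1

Check a candidate G(x) by differentiating: d/dx[G] must match the given G'(x).
A general antiderivative is -5*x/(2*(3*x**2 + 2)) - 4*sqrt(4*x**2 + 5/3)/3 + C.
The condition gives C = -4*sqrt(51)/9 - 3/2 - (-4*sqrt(51)/9 - 1/2) = -1.
So G(x) = -5*x/(2*(3*x**2 + 2)) - 4*sqrt(4*x**2 + 5/3)/3 - 1.
Check: d/dx[-5*x/(2*(3*x**2 + 2)) - 4*sqrt(4*x**2 + 5/3)/3 - 1] = (-288*sqrt(3)*x**5 - 384*sqrt(3)*x**3 + 45*x**2*sqrt(12*x**2 + 5) - 128*sqrt(3)*x - 30*sqrt(12*x**2 + 5))/(54*x**4*sqrt(12*x**2 + 5) + 72*x**2*sqrt(12*x**2 + 5) + 24*sqrt(12*x**2 + 5)), which equals G'(x).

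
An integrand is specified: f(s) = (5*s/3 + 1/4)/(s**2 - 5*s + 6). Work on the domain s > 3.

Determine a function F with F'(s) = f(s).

Factor the denominator (12*(s - 3)*(s - 2)) and decompose: f = -43/(12*(s - 2)) + 21/(4*(s - 3)); each piece integrates to a log, atan, or power term.
Check: d/ds[21*log(s - 3)/4 - 43*log(s - 2)/12] = (20*s + 3)/(12*s**2 - 60*s + 72), which equals f(s).

An antiderivative is F(s) = 21*log(s - 3)/4 - 43*log(s - 2)/12.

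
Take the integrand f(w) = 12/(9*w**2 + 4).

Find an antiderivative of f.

Since d/dw undoes antidifferentiation here, F'(w) = f(w) is required of F(w).
Check: d/dw[2*atan(3*w/2)] = 12/(9*w**2 + 4) = f(w).

An antiderivative is F(w) = 2*atan(3*w/2).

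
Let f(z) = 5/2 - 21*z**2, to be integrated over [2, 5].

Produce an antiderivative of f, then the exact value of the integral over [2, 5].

For F(z) to be correct the identity F'(z) - f(z) = 0 must hold.
F(z) = -7*z**3 + 5*z/2 is an antiderivative of f.
Check: d/dz[-7*z**3 + 5*z/2] = 5/2 - 21*z**2 = f(z).
F(5) = -1725/2; F(2) = -51.
Integral = F(5) - F(2) = -1623/2.

Antiderivative: F(z) = -7*z**3 + 5*z/2; value = -1623/2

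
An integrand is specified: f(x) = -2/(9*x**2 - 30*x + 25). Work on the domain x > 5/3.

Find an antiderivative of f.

An antiderivative F(x) passes only if d/dx[F] lands on f(x) exactly.
Check: d/dx[2/(3*(3*x - 5))] = -2/(9*x**2 - 30*x + 25) = f(x).

An antiderivative is F(x) = 2/(3*(3*x - 5)).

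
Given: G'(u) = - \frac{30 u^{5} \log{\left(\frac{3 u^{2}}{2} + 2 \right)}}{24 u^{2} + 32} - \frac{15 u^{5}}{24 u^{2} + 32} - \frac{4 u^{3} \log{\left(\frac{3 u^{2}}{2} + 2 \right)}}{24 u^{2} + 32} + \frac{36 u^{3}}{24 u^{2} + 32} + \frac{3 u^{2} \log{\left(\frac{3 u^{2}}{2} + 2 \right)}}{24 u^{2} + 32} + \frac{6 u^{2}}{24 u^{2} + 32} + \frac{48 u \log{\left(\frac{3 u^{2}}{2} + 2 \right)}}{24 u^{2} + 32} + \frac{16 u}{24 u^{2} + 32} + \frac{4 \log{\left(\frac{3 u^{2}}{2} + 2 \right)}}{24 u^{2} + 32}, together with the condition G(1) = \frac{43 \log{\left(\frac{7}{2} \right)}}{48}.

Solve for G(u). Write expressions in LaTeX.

Recognize the product-rule pattern: G'(u) = v'r + vr' with v = - \frac{5 u^{4}}{16} + \frac{3 u^{2}}{4} + \frac{u}{8} + \frac{1}{3}, r = \log{\left(\frac{3 u^{2}}{2} + 2 \right)}, so integration by parts undoes it.
A general antiderivative is - \frac{\left(\frac{5 u^{4}}{4} - 3 u^{2} - \frac{u}{2} - \frac{4}{3}\right) \log{\left(\frac{3 u^{2}}{2} + 2 \right)}}{4} + C.
The condition gives C = \frac{43 \log{\left(\frac{7}{2} \right)}}{48} - (\frac{43 \log{\left(\frac{7}{2} \right)}}{48}) = 0.
So G(u) = - \frac{\left(15 u^{4} - 36 u^{2} - 6 u - 16\right) \log{\left(\frac{3 u^{2}}{2} + 2 \right)}}{48}.
Check: d/du[- \frac{\left(15 u^{4} - 36 u^{2} - 6 u - 16\right) \log{\left(\frac{3 u^{2}}{2} + 2 \right)}}{48}] = \frac{- 30 u^{5} \log{\left(\frac{3 u^{2}}{2} + 2 \right)} - 15 u^{5} - 4 u^{3} \log{\left(\frac{3 u^{2}}{2} + 2 \right)} + 36 u^{3} + 3 u^{2} \log{\left(\frac{3 u^{2}}{2} + 2 \right)} + 6 u^{2} + 48 u \log{\left(\frac{3 u^{2}}{2} + 2 \right)} + 16 u + 4 \log{\left(\frac{3 u^{2}}{2} + 2 \right)}}{24 u^{2} + 32}, which equals G'(u).

G(u) = - \frac{\left(15 u^{4} - 36 u^{2} - 6 u - 16\right) \log{\left(\frac{3 u^{2}}{2} + 2 \right)}}{48}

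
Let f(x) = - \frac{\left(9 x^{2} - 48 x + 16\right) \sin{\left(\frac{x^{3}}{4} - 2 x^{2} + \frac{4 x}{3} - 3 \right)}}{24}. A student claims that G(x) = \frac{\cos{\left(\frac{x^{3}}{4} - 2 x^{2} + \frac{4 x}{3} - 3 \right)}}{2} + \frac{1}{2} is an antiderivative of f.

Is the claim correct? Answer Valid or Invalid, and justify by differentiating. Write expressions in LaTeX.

Valid: G'(x) = f(x).

d/dx[G] = - \frac{3 x^{2} \sin{\left(\frac{x^{3}}{4} - 2 x^{2} + \frac{4 x}{3} - 3 \right)}}{8} + 2 x \sin{\left(\frac{x^{3}}{4} - 2 x^{2} + \frac{4 x}{3} - 3 \right)} - \frac{2 \sin{\left(\frac{x^{3}}{4} - 2 x^{2} + \frac{4 x}{3} - 3 \right)}}{3}
This equals f(x) exactly, so the claim holds.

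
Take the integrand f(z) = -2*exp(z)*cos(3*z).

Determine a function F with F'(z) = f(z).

A first test for any F(z): its z-derivative must equal f(z) identically.
Check: d/dz[-3*exp(z)*sin(3*z)/5 - exp(z)*cos(3*z)/5] = -2*exp(z)*cos(3*z) = f(z).

An antiderivative is F(z) = -3*exp(z)*sin(3*z)/5 - exp(z)*cos(3*z)/5.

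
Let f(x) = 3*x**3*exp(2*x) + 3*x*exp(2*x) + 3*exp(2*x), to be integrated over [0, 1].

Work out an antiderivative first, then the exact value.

f has the shape u'v + uv' for u = 3*x**3/2 - 9*x**2/4 + 15*x/4 - 3/8 and v = exp(2*x) — it is the derivative of the product u*v.
F(x) = 3*x**3*exp(2*x)/2 - 9*x**2*exp(2*x)/4 + 15*x*exp(2*x)/4 - 3*exp(2*x)/8 is an antiderivative of f.
Check: d/dx[3*x**3*exp(2*x)/2 - 9*x**2*exp(2*x)/4 + 15*x*exp(2*x)/4 - 3*exp(2*x)/8] = 3*x**3*exp(2*x) + 3*x*exp(2*x) + 3*exp(2*x) = f(x).
F(1) = 21*exp(2)/8; F(0) = -3/8.
Integral = F(1) - F(0) = 3/8 + 21*exp(2)/8.

Antiderivative: F(x) = 3*x**3*exp(2*x)/2 - 9*x**2*exp(2*x)/4 + 15*x*exp(2*x)/4 - 3*exp(2*x)/8; value = 3/8 + 21*exp(2)/8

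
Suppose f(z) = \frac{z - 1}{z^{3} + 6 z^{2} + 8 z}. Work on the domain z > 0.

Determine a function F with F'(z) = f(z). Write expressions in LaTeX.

The denominator factors as z \left(z + 2\right) \left(z + 4\right); partial fractions split f into directly integrable pieces: - \frac{5}{8 \left(z + 4\right)} + \frac{3}{4 \left(z + 2\right)} - \frac{1}{8 z}.
Check: d/dz[\frac{- \log{\left(z \right)} + 6 \log{\left(z + 2 \right)} - 5 \log{\left(z + 4 \right)}}{8}] = \frac{z - 1}{z^{3} + 6 z^{2} + 8 z} = f(z).

An antiderivative is F(z) = \frac{- \log{\left(z \right)} + 6 \log{\left(z + 2 \right)} - 5 \log{\left(z + 4 \right)}}{8}.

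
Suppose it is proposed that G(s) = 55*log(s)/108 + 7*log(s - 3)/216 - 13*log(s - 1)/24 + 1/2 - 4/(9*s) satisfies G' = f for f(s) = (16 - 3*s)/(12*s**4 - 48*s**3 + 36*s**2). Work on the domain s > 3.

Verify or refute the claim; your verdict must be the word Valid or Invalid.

Valid - the claim checks out under differentiation.

d/ds[G] = (16 - 3*s)/(12*s**4 - 48*s**3 + 36*s**2)
This equals f(s) exactly, so the claim holds.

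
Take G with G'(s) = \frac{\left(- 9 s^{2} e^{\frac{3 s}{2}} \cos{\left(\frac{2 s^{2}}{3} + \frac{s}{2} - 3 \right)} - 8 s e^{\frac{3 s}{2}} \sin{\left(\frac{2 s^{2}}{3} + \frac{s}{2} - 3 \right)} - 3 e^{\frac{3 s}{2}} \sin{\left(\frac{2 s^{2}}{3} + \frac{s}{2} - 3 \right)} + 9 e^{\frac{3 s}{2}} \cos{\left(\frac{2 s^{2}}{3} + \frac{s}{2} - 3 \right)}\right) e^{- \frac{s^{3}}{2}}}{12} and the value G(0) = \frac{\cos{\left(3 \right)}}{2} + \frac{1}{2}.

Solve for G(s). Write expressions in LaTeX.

G(s) = \frac{e^{- \frac{s^{3}}{2} + \frac{3 s}{2}} \cos{\left(\frac{2 s^{2}}{3} + \frac{s}{2} - 3 \right)} + 1}{2}

G'(s) has the shape u'v + uv' for u = \frac{\cos{\left(\frac{2 s^{2}}{3} + \frac{s}{2} - 3 \right)}}{2} and v = e^{- \frac{s^{3}}{2} + \frac{3 s}{2}} — it is the derivative of the product u*v.
A general antiderivative is \frac{e^{- \frac{s^{3}}{2} + \frac{3 s}{2}} \cos{\left(\frac{2 s^{2}}{3} + \frac{s}{2} - 3 \right)}}{2} + C.
The condition gives C = \frac{\cos{\left(3 \right)}}{2} + \frac{1}{2} - (\frac{\cos{\left(3 \right)}}{2}) = \frac{1}{2}.
So G(s) = \frac{e^{- \frac{s^{3}}{2} + \frac{3 s}{2}} \cos{\left(\frac{2 s^{2}}{3} + \frac{s}{2} - 3 \right)} + 1}{2}.
Check: d/ds[\frac{e^{- \frac{s^{3}}{2} + \frac{3 s}{2}} \cos{\left(\frac{2 s^{2}}{3} + \frac{s}{2} - 3 \right)} + 1}{2}] = - \frac{3 s^{2} e^{\frac{3 s}{2}} e^{- \frac{s^{3}}{2}} \cos{\left(\frac{2 s^{2}}{3} + \frac{s}{2} - 3 \right)}}{4} - \frac{2 s e^{\frac{3 s}{2}} e^{- \frac{s^{3}}{2}} \sin{\left(\frac{2 s^{2}}{3} + \frac{s}{2} - 3 \right)}}{3} - \frac{e^{\frac{3 s}{2}} e^{- \frac{s^{3}}{2}} \sin{\left(\frac{2 s^{2}}{3} + \frac{s}{2} - 3 \right)}}{4} + \frac{3 e^{\frac{3 s}{2}} e^{- \frac{s^{3}}{2}} \cos{\left(\frac{2 s^{2}}{3} + \frac{s}{2} - 3 \right)}}{4}, which equals G'(s).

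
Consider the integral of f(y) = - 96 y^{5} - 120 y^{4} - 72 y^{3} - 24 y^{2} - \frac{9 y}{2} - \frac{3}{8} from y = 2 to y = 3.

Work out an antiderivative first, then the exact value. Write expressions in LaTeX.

Antiderivative: F(y) = - 16 y^{6} - 24 y^{5} - 18 y^{4} - 8 y^{3} - \frac{9 y^{2}}{4} - \frac{3 y}{8}; value = - \frac{136301}{8}

The substitution u = 2 y^{2} + y + \frac{1}{4} works: f is exactly (dF/du)*(du/dy) for that inner function.
F(y) = - 16 y^{6} - 24 y^{5} - 18 y^{4} - 8 y^{3} - \frac{9 y^{2}}{4} - \frac{3 y}{8} is an antiderivative of f.
Check: d/dy[- 16 y^{6} - 24 y^{5} - 18 y^{4} - 8 y^{3} - \frac{9 y^{2}}{4} - \frac{3 y}{8}] = - 96 y^{5} - 120 y^{4} - 72 y^{3} - 24 y^{2} - \frac{9 y}{2} - \frac{3}{8} = f(y).
F(3) = - \frac{153531}{8}; F(2) = - \frac{8615}{4}.
Integral = F(3) - F(2) = - \frac{136301}{8}.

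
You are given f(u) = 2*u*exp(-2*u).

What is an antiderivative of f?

f has the shape v'r + vr' for v = -u - 1/2 and r = exp(-2*u) — it is the derivative of the product v*r.
Check: d/du[(-2*u - 1)*exp(-2*u)/2] = 2*u*exp(-2*u) = f(u).

An antiderivative is F(u) = (-2*u - 1)*exp(-2*u)/2.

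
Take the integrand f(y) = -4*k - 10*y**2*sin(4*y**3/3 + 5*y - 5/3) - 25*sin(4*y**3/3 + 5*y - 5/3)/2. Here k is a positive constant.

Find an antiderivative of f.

The integrand splits into summands that can be handled one at a time.
Check: d/dy[-4*k*y + 5*cos(4*y**3/3 + 5*y - 5/3)/2] = -4*k - 10*y**2*sin(4*y**3/3 + 5*y - 5/3) - 25*sin(4*y**3/3 + 5*y - 5/3)/2 = f(y).

An antiderivative is F(y) = -4*k*y + 5*cos(4*y**3/3 + 5*y - 5/3)/2.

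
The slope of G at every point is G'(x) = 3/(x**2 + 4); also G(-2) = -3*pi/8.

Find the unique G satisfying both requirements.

The proposed G(x) is checked by its d/dx: the result must match the given G'(x).
A general antiderivative is 3*atan(x/2)/2 + C.
The condition gives C = -3*pi/8 - (-3*pi/8) = 0.
So G(x) = 3*atan(x/2)/2.
Check: d/dx[3*atan(x/2)/2] = 3/(x**2 + 4) = G'(x).

G(x) = 3*atan(x/2)/2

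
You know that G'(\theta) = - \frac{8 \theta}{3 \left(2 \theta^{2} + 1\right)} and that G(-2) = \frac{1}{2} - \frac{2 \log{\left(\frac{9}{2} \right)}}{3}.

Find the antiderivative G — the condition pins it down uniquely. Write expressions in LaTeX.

The substitution u = \theta^{2} + \frac{1}{2} works: G'(\theta) is exactly (dG/du)*(du/d\theta) for that inner function.
A general antiderivative is - \frac{2 \log{\left(\theta^{2} + \frac{1}{2} \right)}}{3} + C.
The condition gives C = \frac{1}{2} - \frac{2 \log{\left(\frac{9}{2} \right)}}{3} - (- \frac{2 \log{\left(\frac{9}{2} \right)}}{3}) = \frac{1}{2}.
So G(\theta) = - \frac{4 \log{\left(\theta^{2} + \frac{1}{2} \right)} - 3}{6}.
Check: d/d\theta[- \frac{4 \log{\left(\theta^{2} + \frac{1}{2} \right)} - 3}{6}] = - \frac{8 \theta}{6 \theta^{2} + 3}, which equals G'(\theta).

G(\theta) = - \frac{4 \log{\left(\theta^{2} + \frac{1}{2} \right)} - 3}{6}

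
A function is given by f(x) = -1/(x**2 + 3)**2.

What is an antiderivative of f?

An antiderivative is F(x) = -x/(6*x**2 + 18) - sqrt(3)*atan(sqrt(3)*x/3)/18.

A candidate is checked by its d/dx: the result must match f(x).
Check: d/dx[-x/(6*x**2 + 18) - sqrt(3)*atan(sqrt(3)*x/3)/18] = -1/(x**4 + 6*x**2 + 9), which equals f(x).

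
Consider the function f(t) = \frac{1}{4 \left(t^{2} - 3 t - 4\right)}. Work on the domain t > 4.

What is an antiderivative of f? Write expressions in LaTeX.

An antiderivative is F(t) = \frac{\log{\left(t - 4 \right)} - \log{\left(t + 1 \right)}}{20}.

The denominator factors as 4 \left(t - 4\right) \left(t + 1\right); partial fractions split f into directly integrable pieces: - \frac{1}{20 \left(t + 1\right)} + \frac{1}{20 \left(t - 4\right)}.
Check: d/dt[\frac{\log{\left(t - 4 \right)} - \log{\left(t + 1 \right)}}{20}] = \frac{1}{4 t^{2} - 12 t - 16}, which equals f(t).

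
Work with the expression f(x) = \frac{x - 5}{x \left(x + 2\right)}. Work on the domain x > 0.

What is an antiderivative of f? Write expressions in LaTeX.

An antiderivative is F(x) = - \frac{5 \log{\left(x \right)}}{2} + \frac{7 \log{\left(x + 2 \right)}}{2}.

Factor the denominator (x \left(x + 2\right)) and decompose: f = \frac{7}{2 \left(x + 2\right)} - \frac{5}{2 x}; each piece integrates to a log, atan, or power term.
Check: d/dx[- \frac{5 \log{\left(x \right)}}{2} + \frac{7 \log{\left(x + 2 \right)}}{2}] = \frac{x - 5}{x^{2} + 2 x}, which equals f(x).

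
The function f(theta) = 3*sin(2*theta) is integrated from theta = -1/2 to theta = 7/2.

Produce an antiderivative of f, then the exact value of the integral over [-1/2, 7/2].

A first test for any F(theta): its theta-derivative must equal f(theta) identically.
F(theta) = -3*cos(2*theta)/2 is an antiderivative of f.
Check: d/dtheta[-3*cos(2*theta)/2] = 3*sin(2*theta) = f(theta).
F(7/2) = -3*cos(7)/2; F(-1/2) = -3*cos(1)/2.
Integral = F(7/2) - F(-1/2) = -3*cos(7)/2 + 3*cos(1)/2.

Antiderivative: F(theta) = -3*cos(2*theta)/2; value = -3*cos(7)/2 + 3*cos(1)/2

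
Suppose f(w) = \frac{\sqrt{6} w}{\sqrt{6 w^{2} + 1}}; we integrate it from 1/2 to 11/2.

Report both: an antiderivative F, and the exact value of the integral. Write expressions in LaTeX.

The substitution u = 4 w^{2} + \frac{2}{3} works: f is exactly (dF/du)*(du/dw) for that inner function.
F(w) = \frac{\sqrt{6} \sqrt{6 w^{2} + 1}}{6} is an antiderivative of f.
Check: d/dw[\frac{\sqrt{6} \sqrt{6 w^{2} + 1}}{6}] = \frac{\sqrt{6} w}{\sqrt{6 w^{2} + 1}} = f(w).
F(11/2) = \frac{\sqrt{1095}}{6}; F(1/2) = \frac{\sqrt{15}}{6}.
Integral = F(11/2) - F(1/2) = - \frac{\sqrt{15}}{6} + \frac{\sqrt{1095}}{6}.

Antiderivative: F(w) = \frac{\sqrt{6} \sqrt{6 w^{2} + 1}}{6}; value = - \frac{\sqrt{15}}{6} + \frac{\sqrt{1095}}{6}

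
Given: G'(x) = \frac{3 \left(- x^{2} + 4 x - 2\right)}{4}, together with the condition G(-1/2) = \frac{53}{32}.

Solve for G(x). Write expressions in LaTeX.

G(x) = - \frac{x^{3}}{4} + \frac{3 x^{2}}{2} - \frac{3 x}{2} + \frac{1}{2}

For G(x) to be correct, d/dx[G] must agree with the stated G'(x) identically.
A general antiderivative is - \frac{x^{3}}{4} + \frac{3 x^{2}}{2} - \frac{3 x}{2} + C.
The condition gives C = \frac{53}{32} - (\frac{37}{32}) = \frac{1}{2}.
So G(x) = - \frac{x^{3}}{4} + \frac{3 x^{2}}{2} - \frac{3 x}{2} + \frac{1}{2}.
Check: d/dx[- \frac{x^{3}}{4} + \frac{3 x^{2}}{2} - \frac{3 x}{2} + \frac{1}{2}] = - \frac{3 x^{2}}{4} + 3 x - \frac{3}{2}, which equals G'(x).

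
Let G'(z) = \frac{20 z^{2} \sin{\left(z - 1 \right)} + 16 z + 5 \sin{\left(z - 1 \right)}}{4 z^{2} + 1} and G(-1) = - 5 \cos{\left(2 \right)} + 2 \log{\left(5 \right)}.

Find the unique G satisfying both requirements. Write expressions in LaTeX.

For G(z) to be correct, d/dz[G] must agree with the stated G'(z) identically.
A general antiderivative is 2 \log{\left(4 z^{2} + 1 \right)} - 5 \cos{\left(z - 1 \right)} + C.
The condition gives C = - 5 \cos{\left(2 \right)} + 2 \log{\left(5 \right)} - (- 5 \cos{\left(2 \right)} + 2 \log{\left(5 \right)}) = 0.
So G(z) = 2 \log{\left(4 z^{2} + 1 \right)} - 5 \cos{\left(z - 1 \right)}.
Check: d/dz[2 \log{\left(4 z^{2} + 1 \right)} - 5 \cos{\left(z - 1 \right)}] = \frac{20 z^{2} \sin{\left(z - 1 \right)} + 16 z + 5 \sin{\left(z - 1 \right)}}{4 z^{2} + 1} = G'(z).

G(z) = 2 \log{\left(4 z^{2} + 1 \right)} - 5 \cos{\left(z - 1 \right)}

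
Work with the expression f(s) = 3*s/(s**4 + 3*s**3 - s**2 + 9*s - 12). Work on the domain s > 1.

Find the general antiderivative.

Factor the denominator ((s - 1)*(s + 4)*(s**2 + 3)) and decompose: f = -3*(7*s - 9)/(76*(s**2 + 3)) + 12/(95*(s + 4)) + 3/(20*(s - 1)); each piece integrates to a log, atan, or power term.
Check: d/ds[3*log(s - 1)/20 + 12*log(s + 4)/95 - 21*log(s**2 + 3)/152 + 9*sqrt(3)*atan(sqrt(3)*s/3)/76] = 3*s/(s**4 + 3*s**3 - s**2 + 9*s - 12) = f(s).

F(s) = 3*log(s - 1)/20 + 12*log(s + 4)/95 - 21*log(s**2 + 3)/152 + 9*sqrt(3)*atan(sqrt(3)*s/3)/76 + C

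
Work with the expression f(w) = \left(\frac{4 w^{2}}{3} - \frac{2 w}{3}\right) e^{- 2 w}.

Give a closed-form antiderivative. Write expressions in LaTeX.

An antiderivative is F(w) = \frac{\left(- 4 w^{2} - 2 w - 1\right) e^{- 2 w}}{6}.

f has the shape u'v + uv' for u = - \frac{2 w^{2}}{3} - \frac{w}{3} - \frac{1}{6} and v = e^{- 2 w} — it is the derivative of the product u*v.
Check: d/dw[\frac{\left(- 4 w^{2} - 2 w - 1\right) e^{- 2 w}}{6}] = \frac{\left(4 w^{2} - 2 w\right) e^{- 2 w}}{3}, which equals f(w).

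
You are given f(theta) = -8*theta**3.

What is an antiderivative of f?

An antiderivative is F(theta) = 2*(1 - 3*theta**4)/3.

Since d/dtheta undoes antidifferentiation here, F'(theta) = f(theta) is required of F(theta).
Check: d/dtheta[2*(1 - 3*theta**4)/3] = -8*theta**3 = f(theta).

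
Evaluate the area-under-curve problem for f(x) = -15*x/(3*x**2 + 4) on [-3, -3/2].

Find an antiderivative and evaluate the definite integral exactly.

The substitution u = x**2/2 + 2/3 works: f is exactly (dF/du)*(du/dx) for that inner function.
F(x) = -5*log(x**2/2 + 2/3)/2 is an antiderivative of f.
Check: d/dx[-5*log(x**2/2 + 2/3)/2] = -15*x/(3*x**2 + 4) = f(x).
F(-3/2) = -5*log(43/24)/2; F(-3) = -5*log(31/6)/2.
Integral = F(-3/2) - F(-3) = -5*log(43/24)/2 + 5*log(31/6)/2.

Antiderivative: F(x) = -5*log(x**2/2 + 2/3)/2; value = -5*log(43/24)/2 + 5*log(31/6)/2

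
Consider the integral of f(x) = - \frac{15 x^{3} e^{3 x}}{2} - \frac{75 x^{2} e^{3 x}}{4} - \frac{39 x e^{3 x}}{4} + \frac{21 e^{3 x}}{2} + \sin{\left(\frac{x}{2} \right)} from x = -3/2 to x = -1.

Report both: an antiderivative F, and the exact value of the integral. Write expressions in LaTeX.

Integrate term by term and add the pieces.
F(x) = - \frac{5 x^{3} e^{3 x}}{2} - \frac{15 x^{2} e^{3 x}}{4} - \frac{3 x e^{3 x}}{4} + \frac{15 e^{3 x}}{4} - 2 \cos{\left(\frac{x}{2} \right)} is an antiderivative of f.
Check: d/dx[- \frac{5 x^{3} e^{3 x}}{2} - \frac{15 x^{2} e^{3 x}}{4} - \frac{3 x e^{3 x}}{4} + \frac{15 e^{3 x}}{4} - 2 \cos{\left(\frac{x}{2} \right)}] = - \frac{15 x^{3} e^{3 x}}{2} - \frac{75 x^{2} e^{3 x}}{4} - \frac{39 x e^{3 x}}{4} + \frac{21 e^{3 x}}{2} + \sin{\left(\frac{x}{2} \right)} = f(x).
F(-1) = - 2 \cos{\left(\frac{1}{2} \right)} + \frac{13}{4 e^{3}}; F(-3/2) = - 2 \cos{\left(\frac{3}{4} \right)} + \frac{39}{8 e^{\frac{9}{2}}}.
Integral = F(-1) - F(-3/2) = - 2 \cos{\left(\frac{1}{2} \right)} - \frac{39}{8 e^{\frac{9}{2}}} + \frac{13}{4 e^{3}} + 2 \cos{\left(\frac{3}{4} \right)}.

Antiderivative: F(x) = - \frac{5 x^{3} e^{3 x}}{2} - \frac{15 x^{2} e^{3 x}}{4} - \frac{3 x e^{3 x}}{4} + \frac{15 e^{3 x}}{4} - 2 \cos{\left(\frac{x}{2} \right)}; value = - 2 \cos{\left(\frac{1}{2} \right)} - \frac{39}{8 e^{\frac{9}{2}}} + \frac{13}{4 e^{3}} + 2 \cos{\left(\frac{3}{4} \right)}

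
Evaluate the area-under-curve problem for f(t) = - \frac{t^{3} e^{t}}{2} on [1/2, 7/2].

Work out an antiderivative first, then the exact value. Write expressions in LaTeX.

f has the shape u'v + uv' for u = - \frac{t^{3}}{2} + \frac{3 t^{2}}{2} - 3 t + 3 and v = e^{t} — it is the derivative of the product u*v.
F(t) = - \frac{t^{3} e^{t}}{2} + \frac{3 t^{2} e^{t}}{2} - 3 t e^{t} + 3 e^{t} is an antiderivative of f.
Check: d/dt[- \frac{t^{3} e^{t}}{2} + \frac{3 t^{2} e^{t}}{2} - 3 t e^{t} + 3 e^{t}] = - \frac{t^{3} e^{t}}{2} = f(t).
F(7/2) = - \frac{169 e^{\frac{7}{2}}}{16}; F(1/2) = \frac{29 e^{\frac{1}{2}}}{16}.
Integral = F(7/2) - F(1/2) = - \frac{169 e^{\frac{7}{2}}}{16} - \frac{29 e^{\frac{1}{2}}}{16}.

Antiderivative: F(t) = - \frac{t^{3} e^{t}}{2} + \frac{3 t^{2} e^{t}}{2} - 3 t e^{t} + 3 e^{t}; value = - \frac{169 e^{\frac{7}{2}}}{16} - \frac{29 e^{\frac{1}{2}}}{16}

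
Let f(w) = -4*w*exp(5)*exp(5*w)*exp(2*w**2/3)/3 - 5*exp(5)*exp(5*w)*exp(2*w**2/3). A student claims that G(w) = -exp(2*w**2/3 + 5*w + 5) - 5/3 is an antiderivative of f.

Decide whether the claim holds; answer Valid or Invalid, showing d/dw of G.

d/dw[G] = -4*w*exp(5)*exp(5*w)*exp(2*w**2/3)/3 - 5*exp(5)*exp(5*w)*exp(2*w**2/3)
This equals f(w) exactly, so the claim holds.

Valid - differentiating G returns exactly f.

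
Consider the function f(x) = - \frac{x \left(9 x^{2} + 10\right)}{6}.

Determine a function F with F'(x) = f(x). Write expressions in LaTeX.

Any candidate F(x) must reproduce f(x) exactly when differentiated.
Check: d/dx[- \frac{3 x^{4}}{8} - \frac{5 x^{2}}{6}] = - \frac{3 x^{3}}{2} - \frac{5 x}{3}, which equals f(x).

An antiderivative is F(x) = - \frac{3 x^{4}}{8} - \frac{5 x^{2}}{6}.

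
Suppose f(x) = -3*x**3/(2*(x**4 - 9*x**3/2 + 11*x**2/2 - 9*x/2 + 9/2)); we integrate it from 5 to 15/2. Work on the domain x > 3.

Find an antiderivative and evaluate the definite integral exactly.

Antiderivative: F(x) = -27*log(x - 3)/10 + 27*log(x - 3/2)/26 + 21*log(x**2 + 1)/260 - 27*atan(x)/130; value = -27*log(9/2)/10 - 27*log(7/2)/26 - 27*atan(15/2)/130 - 21*log(26)/260 + 27*atan(5)/130 + 21*log(229/4)/260 + 27*log(6)/26 + 27*log(2)/10

The denominator factors as (x - 3)*(2*x - 3)*(x**2 + 1); partial fractions split f into directly integrable pieces: 3*(7*x - 9)/(130*(x**2 + 1)) + 27/(13*(2*x - 3)) - 27/(10*(x - 3)).
F(x) = -27*log(x - 3)/10 + 27*log(x - 3/2)/26 + 21*log(x**2 + 1)/260 - 27*atan(x)/130 is an antiderivative of f.
Check: d/dx[-27*log(x - 3)/10 + 27*log(x - 3/2)/26 + 21*log(x**2 + 1)/260 - 27*atan(x)/130] = -3*x**3/(2*x**4 - 9*x**3 + 11*x**2 - 9*x + 9), which equals f(x).
F(15/2) = -27*log(9/2)/10 - 27*atan(15/2)/130 + 21*log(229/4)/260 + 27*log(6)/26; F(5) = -27*log(2)/10 - 27*atan(5)/130 + 21*log(26)/260 + 27*log(7/2)/26.
Integral = F(15/2) - F(5) = -27*log(9/2)/10 - 27*log(7/2)/26 - 27*atan(15/2)/130 - 21*log(26)/260 + 27*atan(5)/130 + 21*log(229/4)/260 + 27*log(6)/26 + 27*log(2)/10.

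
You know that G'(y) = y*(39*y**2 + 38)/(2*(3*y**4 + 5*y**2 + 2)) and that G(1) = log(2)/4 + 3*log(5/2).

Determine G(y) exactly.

G(y) = log(y**2 + 1)/4 + 3*log(3*y**2/2 + 1)

Any candidate G(y) must reproduce the stated G'(y) exactly.
A general antiderivative is log(y**2 + 1)/4 + 3*log(3*y**2/2 + 1) + C.
The condition gives C = log(2)/4 + 3*log(5/2) - (log(2)/4 + 3*log(5/2)) = 0.
So G(y) = log(y**2 + 1)/4 + 3*log(3*y**2/2 + 1).
Check: d/dy[log(y**2 + 1)/4 + 3*log(3*y**2/2 + 1)] = (39*y**3 + 38*y)/(6*y**4 + 10*y**2 + 4), which equals G'(y).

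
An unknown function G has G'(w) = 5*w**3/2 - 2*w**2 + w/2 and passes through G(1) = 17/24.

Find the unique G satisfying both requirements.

Integrate term by term and add the pieces.
A general antiderivative is 5*w**4/8 - 2*w**3/3 + w**2/4 + C.
The condition gives C = 17/24 - (5/24) = 1/2.
So G(w) = 5*w**4/8 - 2*w**3/3 + w**2/4 + 1/2.
Check: d/dw[5*w**4/8 - 2*w**3/3 + w**2/4 + 1/2] = 5*w**3/2 - 2*w**2 + w/2 = G'(w).

G(w) = 5*w**4/8 - 2*w**3/3 + w**2/4 + 1/2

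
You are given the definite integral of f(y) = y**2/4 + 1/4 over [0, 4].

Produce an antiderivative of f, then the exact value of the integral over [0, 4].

Antiderivative: F(y) = y**3/12 + y/4; value = 19/3

Check any antiderivative F(y) by computing F'(y) and comparing it with f(y).
F(y) = y**3/12 + y/4 is an antiderivative of f.
Check: d/dy[y**3/12 + y/4] = y**2/4 + 1/4 = f(y).
F(4) = 19/3; F(0) = 0.
Integral = F(4) - F(0) = 19/3.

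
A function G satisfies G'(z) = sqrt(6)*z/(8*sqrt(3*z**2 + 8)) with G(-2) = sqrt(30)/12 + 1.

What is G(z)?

G(z) = sqrt(z**2/2 + 4/3)/4 + 1

G'(z) matches the chain-rule pattern g'(h)*h' with inner function h(z) = z**2/2 + 4/3; substituting u = h(z) collapses the integral.
A general antiderivative is sqrt(z**2/2 + 4/3)/4 + C.
The condition gives C = sqrt(30)/12 + 1 - (sqrt(30)/12) = 1.
So G(z) = sqrt(z**2/2 + 4/3)/4 + 1.
Check: d/dz[sqrt(z**2/2 + 4/3)/4 + 1] = sqrt(6)*z/(8*sqrt(3*z**2 + 8)) = G'(z).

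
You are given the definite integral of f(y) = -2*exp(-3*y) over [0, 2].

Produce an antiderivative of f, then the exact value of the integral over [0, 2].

Antiderivative: F(y) = 2*exp(-3*y)/3; value = -2/3 + 2*exp(-6)/3

Check any antiderivative F(y) by computing F'(y) and comparing it with f(y).
F(y) = 2*exp(-3*y)/3 is an antiderivative of f.
Check: d/dy[2*exp(-3*y)/3] = -2*exp(-3*y) = f(y).
F(2) = 2*exp(-6)/3; F(0) = 2/3.
Integral = F(2) - F(0) = -2/3 + 2*exp(-6)/3.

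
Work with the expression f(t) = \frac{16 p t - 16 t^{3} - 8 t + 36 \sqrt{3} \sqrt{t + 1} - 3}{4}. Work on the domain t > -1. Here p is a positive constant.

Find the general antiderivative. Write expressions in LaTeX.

F(t) = \frac{8 p t^{2} - 4 t^{4} - 4 t^{2} + 24 \sqrt{3} t \sqrt{t + 1} - 3 t + 24 \sqrt{3} \sqrt{t + 1} - 4}{4} + C

Any candidate F(t) must reproduce f(t) exactly when differentiated.
Check: d/dt[\frac{8 p t^{2} - 4 t^{4} - 4 t^{2} + 24 \sqrt{3} t \sqrt{t + 1} - 3 t + 24 \sqrt{3} \sqrt{t + 1} - 4}{4}] = \frac{16 p t \sqrt{t + 1} - 16 t^{3} \sqrt{t + 1} - 8 t \sqrt{t + 1} + 36 \sqrt{3} t - 3 \sqrt{t + 1} + 36 \sqrt{3}}{4 \sqrt{t + 1}}, which equals f(t).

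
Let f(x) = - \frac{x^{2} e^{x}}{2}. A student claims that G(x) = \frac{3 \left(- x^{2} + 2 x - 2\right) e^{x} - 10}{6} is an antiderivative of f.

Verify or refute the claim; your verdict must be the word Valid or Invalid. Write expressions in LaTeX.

d/dx[G] = - \frac{x^{2} e^{x}}{2}
This equals f(x) exactly, so the claim holds.

Valid - the claim checks out under differentiation.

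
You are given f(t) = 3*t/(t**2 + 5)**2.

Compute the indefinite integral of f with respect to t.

F(t) = -3/(2*(t**2 + 5)) + C

f matches the chain-rule pattern g'(h)*h' with inner function h(t) = t**2/2 + 5/2; substituting u = h(t) collapses the integral.
Check: d/dt[-3/(2*(t**2 + 5))] = 3*t/(t**4 + 10*t**2 + 25), which equals f(t).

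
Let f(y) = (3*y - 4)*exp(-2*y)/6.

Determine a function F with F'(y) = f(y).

f has the shape u'v + uv' for u = 5/24 - y/4 and v = exp(-2*y) — it is the derivative of the product u*v.
Check: d/dy[-(6*y - 5)*exp(-2*y)/24] = (3*y - 4)*exp(-2*y)/6 = f(y).

An antiderivative is F(y) = -(6*y - 5)*exp(-2*y)/24.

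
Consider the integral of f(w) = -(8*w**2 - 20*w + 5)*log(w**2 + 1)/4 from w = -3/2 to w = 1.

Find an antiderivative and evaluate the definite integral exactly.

A first test for any F(w): its w-derivative must equal f(w) identically.
F(w) = -2*w**3*log(w**2 + 1)/3 + 4*w**3/9 + 5*w**2*log(w**2 + 1)/2 - 5*w**2/2 - 5*w*log(w**2 + 1)/4 + 7*w/6 + 5*log(w**2 + 1)/2 - 7*atan(w)/6 is an antiderivative of f.
Check: d/dw[-2*w**3*log(w**2 + 1)/3 + 4*w**3/9 + 5*w**2*log(w**2 + 1)/2 - 5*w**2/2 - 5*w*log(w**2 + 1)/4 + 7*w/6 + 5*log(w**2 + 1)/2 - 7*atan(w)/6] = -2*w**2*log(w**2 + 1) + 5*w*log(w**2 + 1) - 5*log(w**2 + 1)/4, which equals f(w).
F(1) = -7*pi/24 - 8/9 + 37*log(2)/12; F(-3/2) = -71/8 + 7*atan(3/2)/6 + 49*log(13/4)/4.
Integral = F(1) - F(-3/2) = -49*log(13/4)/4 - 7*atan(3/2)/6 - 7*pi/24 + 37*log(2)/12 + 575/72.

Antiderivative: F(w) = -2*w**3*log(w**2 + 1)/3 + 4*w**3/9 + 5*w**2*log(w**2 + 1)/2 - 5*w**2/2 - 5*w*log(w**2 + 1)/4 + 7*w/6 + 5*log(w**2 + 1)/2 - 7*atan(w)/6; value = -49*log(13/4)/4 - 7*atan(3/2)/6 - 7*pi/24 + 37*log(2)/12 + 575/72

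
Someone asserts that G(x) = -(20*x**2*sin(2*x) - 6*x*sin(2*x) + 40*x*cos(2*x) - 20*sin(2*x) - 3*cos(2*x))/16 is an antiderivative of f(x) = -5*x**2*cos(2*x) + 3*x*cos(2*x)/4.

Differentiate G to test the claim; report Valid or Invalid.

Invalid: d/dx[G] - f = 5*x**2*cos(2*x)/2 + 5*x*sin(2*x)/2, which is not 0.

d/dx[G] = -5*x**2*cos(2*x)/2 + 5*x*sin(2*x)/2 + 3*x*cos(2*x)/4
d/dx[G] - f(x) = 5*x**2*cos(2*x)/2 + 5*x*sin(2*x)/2 != 0.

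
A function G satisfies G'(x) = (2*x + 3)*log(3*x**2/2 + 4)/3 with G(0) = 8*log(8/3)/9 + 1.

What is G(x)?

The proposed G(x) is checked by its d/dx: the result must match the given G'(x).
A general antiderivative is -x**2/3 - 2*x + (x**2/3 + x)*log(3*x**2/2 + 4) + 8*log(x**2 + 8/3)/9 + 4*sqrt(6)*atan(sqrt(6)*x/4)/3 + C.
The condition gives C = 8*log(8/3)/9 + 1 - (8*log(8/3)/9) = 1.
So G(x) = -x**2/3 - 2*x + (x**2/3 + x)*log(3*x**2/2 + 4) + 8*log(x**2 + 8/3)/9 + 4*sqrt(6)*atan(sqrt(6)*x/4)/3 + 1.
Check: d/dx[-x**2/3 - 2*x + (x**2/3 + x)*log(3*x**2/2 + 4) + 8*log(x**2 + 8/3)/9 + 4*sqrt(6)*atan(sqrt(6)*x/4)/3 + 1] = 2*x*log(3*x**2/2 + 4)/3 + log(3*x**2/2 + 4), which equals G'(x).

G(x) = -x**2/3 - 2*x + (x**2/3 + x)*log(3*x**2/2 + 4) + 8*log(x**2 + 8/3)/9 + 4*sqrt(6)*atan(sqrt(6)*x/4)/3 + 1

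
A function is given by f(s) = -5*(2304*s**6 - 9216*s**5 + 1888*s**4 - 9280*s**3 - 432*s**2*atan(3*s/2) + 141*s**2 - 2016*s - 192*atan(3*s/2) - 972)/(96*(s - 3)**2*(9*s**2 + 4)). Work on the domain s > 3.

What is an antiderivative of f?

Recognize the product-rule pattern: f = u'v + uv' with u = 5/(2*(s - 3)), v = -(4*s**2/3 + 3/4)**2 - atan(3*s/2), so integration by parts undoes it.
Check: d/ds[(-1280*s**4 - 1440*s**2 - 720*atan(3*s/2) - 405)/(288*s - 864)] = (-11520*s**6 + 46080*s**5 - 9440*s**4 + 46400*s**3 + 2160*s**2*atan(3*s/2) - 705*s**2 + 10080*s + 960*atan(3*s/2) + 4860)/(864*s**4 - 5184*s**3 + 8160*s**2 - 2304*s + 3456), which equals f(s).

An antiderivative is F(s) = (-1280*s**4 - 1440*s**2 - 720*atan(3*s/2) - 405)/(288*s - 864).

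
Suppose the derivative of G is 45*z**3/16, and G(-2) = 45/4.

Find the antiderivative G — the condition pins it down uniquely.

G(z) = 45*z**4/64

Since d/dz undoes antidifferentiation here, G(z) must give back the stated G'(z).
A general antiderivative is 45*z**4/64 + C.
The condition gives C = 45/4 - (45/4) = 0.
So G(z) = 45*z**4/64.
Check: d/dz[45*z**4/64] = 45*z**3/16 = G'(z).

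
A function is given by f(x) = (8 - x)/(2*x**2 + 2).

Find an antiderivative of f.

An antiderivative is F(x) = -log(x**2 + 1)/4 + 4*atan(x).

Differentiate the proposed F(x) back; it has to land on f(x) exactly.
Check: d/dx[-log(x**2 + 1)/4 + 4*atan(x)] = (8 - x)/(2*x**2 + 2) = f(x).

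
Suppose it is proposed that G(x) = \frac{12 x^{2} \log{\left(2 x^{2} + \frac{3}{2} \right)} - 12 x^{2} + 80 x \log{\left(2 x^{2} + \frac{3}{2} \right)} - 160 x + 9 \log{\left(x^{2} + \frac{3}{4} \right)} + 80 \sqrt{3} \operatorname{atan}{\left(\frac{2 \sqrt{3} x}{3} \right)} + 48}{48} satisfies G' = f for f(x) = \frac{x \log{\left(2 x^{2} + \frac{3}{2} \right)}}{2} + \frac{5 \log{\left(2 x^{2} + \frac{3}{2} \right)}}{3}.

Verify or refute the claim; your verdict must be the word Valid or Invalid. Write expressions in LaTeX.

d/dx[G] = \frac{x \log{\left(2 x^{2} + \frac{3}{2} \right)}}{2} + \frac{5 \log{\left(2 x^{2} + \frac{3}{2} \right)}}{3}
This equals f(x) exactly, so the claim holds.

Valid: G'(x) = f(x).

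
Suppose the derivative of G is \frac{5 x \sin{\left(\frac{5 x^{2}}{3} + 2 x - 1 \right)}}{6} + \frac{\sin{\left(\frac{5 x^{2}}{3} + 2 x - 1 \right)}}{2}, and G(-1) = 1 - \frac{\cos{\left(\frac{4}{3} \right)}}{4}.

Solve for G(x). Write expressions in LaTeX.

The substitution u = \frac{5 x^{2}}{3} + 2 x - 1 works: G'(x) is exactly (dG/du)*(du/dx) for that inner function.
A general antiderivative is - \frac{\cos{\left(\frac{5 x^{2}}{3} + 2 x - 1 \right)}}{4} + C.
The condition gives C = 1 - \frac{\cos{\left(\frac{4}{3} \right)}}{4} - (- \frac{\cos{\left(\frac{4}{3} \right)}}{4}) = 1.
So G(x) = - \frac{\cos{\left(\frac{5 x^{2}}{3} + 2 x - 1 \right)} - 4}{4}.
Check: d/dx[- \frac{\cos{\left(\frac{5 x^{2}}{3} + 2 x - 1 \right)} - 4}{4}] = \frac{5 x \sin{\left(\frac{5 x^{2}}{3} + 2 x - 1 \right)}}{6} + \frac{\sin{\left(\frac{5 x^{2}}{3} + 2 x - 1 \right)}}{2} = G'(x).

G(x) = - \frac{\cos{\left(\frac{5 x^{2}}{3} + 2 x - 1 \right)} - 4}{4}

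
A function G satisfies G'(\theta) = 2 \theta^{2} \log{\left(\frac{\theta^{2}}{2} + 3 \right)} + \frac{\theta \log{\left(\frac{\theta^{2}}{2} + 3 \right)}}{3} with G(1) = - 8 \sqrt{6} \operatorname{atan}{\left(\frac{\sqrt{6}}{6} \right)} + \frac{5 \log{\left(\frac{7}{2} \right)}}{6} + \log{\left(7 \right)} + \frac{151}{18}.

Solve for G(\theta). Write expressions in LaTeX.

G(\theta) = \frac{- 8 \theta^{3} + 3 \theta^{2} \left(4 \theta + 1\right) \log{\left(\frac{\theta^{2}}{2} + 3 \right)} - 3 \theta^{2} + 144 \theta + 18 \log{\left(\theta^{2} + 6 \right)} - 144 \sqrt{6} \operatorname{atan}{\left(\frac{\sqrt{6} \theta}{6} \right)} + 18}{18}

Integrate term by term and add the pieces.
A general antiderivative is - \frac{4 \theta^{3}}{9} - \frac{\theta^{2}}{6} + 8 \theta + \left(\frac{2 \theta^{3}}{3} + \frac{\theta^{2}}{6}\right) \log{\left(\frac{\theta^{2}}{2} + 3 \right)} + \log{\left(\theta^{2} + 6 \right)} - 8 \sqrt{6} \operatorname{atan}{\left(\frac{\sqrt{6} \theta}{6} \right)} + C.
The condition gives C = - 8 \sqrt{6} \operatorname{atan}{\left(\frac{\sqrt{6}}{6} \right)} + \frac{5 \log{\left(\frac{7}{2} \right)}}{6} + \log{\left(7 \right)} + \frac{151}{18} - (- 8 \sqrt{6} \operatorname{atan}{\left(\frac{\sqrt{6}}{6} \right)} + \frac{5 \log{\left(\frac{7}{2} \right)}}{6} + \log{\left(7 \right)} + \frac{133}{18}) = 1.
So G(\theta) = \frac{- 8 \theta^{3} + 3 \theta^{2} \left(4 \theta + 1\right) \log{\left(\frac{\theta^{2}}{2} + 3 \right)} - 3 \theta^{2} + 144 \theta + 18 \log{\left(\theta^{2} + 6 \right)} - 144 \sqrt{6} \operatorname{atan}{\left(\frac{\sqrt{6} \theta}{6} \right)} + 18}{18}.
Check: d/d\theta[\frac{- 8 \theta^{3} + 3 \theta^{2} \left(4 \theta + 1\right) \log{\left(\frac{\theta^{2}}{2} + 3 \right)} - 3 \theta^{2} + 144 \theta + 18 \log{\left(\theta^{2} + 6 \right)} - 144 \sqrt{6} \operatorname{atan}{\left(\frac{\sqrt{6} \theta}{6} \right)} + 18}{18}] = 2 \theta^{2} \log{\left(\frac{\theta^{2}}{2} + 3 \right)} + \frac{\theta \log{\left(\frac{\theta^{2}}{2} + 3 \right)}}{3} = G'(\theta).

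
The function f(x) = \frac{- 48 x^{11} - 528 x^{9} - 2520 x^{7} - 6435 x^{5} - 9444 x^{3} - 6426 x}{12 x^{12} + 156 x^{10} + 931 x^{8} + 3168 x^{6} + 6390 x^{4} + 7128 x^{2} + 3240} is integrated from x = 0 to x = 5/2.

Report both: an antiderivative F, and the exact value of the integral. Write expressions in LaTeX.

Antiderivative: F(x) = - \frac{4 x^{4} \log{\left(\frac{x^{4}}{2} + 2 x^{2} + \frac{5}{3} \right)} + 18 x^{2} \log{\left(\frac{x^{4}}{2} + 2 x^{2} + \frac{5}{3} \right)} + 36 \log{\left(\frac{x^{4}}{2} + 2 x^{2} + \frac{5}{3} \right)} + 15}{2 \left(2 x^{4} + 9 x^{2} + 18\right)}; value = - \log{\left(\frac{3235}{96} \right)} + \frac{5375}{14628} + \log{\left(\frac{5}{3} \right)}

Since d/dx undoes antidifferentiation here, F'(x) = f(x) is required of F(x).
F(x) = - \frac{4 x^{4} \log{\left(\frac{x^{4}}{2} + 2 x^{2} + \frac{5}{3} \right)} + 18 x^{2} \log{\left(\frac{x^{4}}{2} + 2 x^{2} + \frac{5}{3} \right)} + 36 \log{\left(\frac{x^{4}}{2} + 2 x^{2} + \frac{5}{3} \right)} + 15}{2 \left(2 x^{4} + 9 x^{2} + 18\right)} is an antiderivative of f.
Check: d/dx[- \frac{4 x^{4} \log{\left(\frac{x^{4}}{2} + 2 x^{2} + \frac{5}{3} \right)} + 18 x^{2} \log{\left(\frac{x^{4}}{2} + 2 x^{2} + \frac{5}{3} \right)} + 36 \log{\left(\frac{x^{4}}{2} + 2 x^{2} + \frac{5}{3} \right)} + 15}{2 \left(2 x^{4} + 9 x^{2} + 18\right)}] = \frac{- 48 x^{11} - 528 x^{9} - 2520 x^{7} - 6435 x^{5} - 9444 x^{3} - 6426 x}{12 x^{12} + 156 x^{10} + 931 x^{8} + 3168 x^{6} + 6390 x^{4} + 7128 x^{2} + 3240} = f(x).
F(5/2) = - \log{\left(\frac{3235}{96} \right)} - \frac{60}{1219}; F(0) = - \log{\left(\frac{5}{3} \right)} - \frac{5}{12}.
Integral = F(5/2) - F(0) = - \log{\left(\frac{3235}{96} \right)} + \frac{5375}{14628} + \log{\left(\frac{5}{3} \right)}.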